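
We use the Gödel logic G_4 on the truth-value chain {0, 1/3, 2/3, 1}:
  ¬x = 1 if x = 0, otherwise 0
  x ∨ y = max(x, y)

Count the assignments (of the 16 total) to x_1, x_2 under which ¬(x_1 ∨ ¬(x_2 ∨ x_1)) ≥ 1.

3

x_1 = 0, x_2 = 0 ↦ 0  <
x_1 = 0, x_2 = 1/3 ↦ 1  ≥
x_1 = 0, x_2 = 2/3 ↦ 1  ≥
x_1 = 0, x_2 = 1 ↦ 1  ≥
x_1 = 1/3, x_2 = 0 ↦ 0  <
x_1 = 1/3, x_2 = 1/3 ↦ 0  <
x_1 = 1/3, x_2 = 2/3 ↦ 0  <
x_1 = 1/3, x_2 = 1 ↦ 0  <
x_1 = 2/3, x_2 = 0 ↦ 0  <
x_1 = 2/3, x_2 = 1/3 ↦ 0  <
x_1 = 2/3, x_2 = 2/3 ↦ 0  <
x_1 = 2/3, x_2 = 1 ↦ 0  <
x_1 = 1, x_2 = 0 ↦ 0  <
x_1 = 1, x_2 = 1/3 ↦ 0  <
x_1 = 1, x_2 = 2/3 ↦ 0  <
x_1 = 1, x_2 = 1 ↦ 0  <
So 3 of the 16 assignments meet the threshold.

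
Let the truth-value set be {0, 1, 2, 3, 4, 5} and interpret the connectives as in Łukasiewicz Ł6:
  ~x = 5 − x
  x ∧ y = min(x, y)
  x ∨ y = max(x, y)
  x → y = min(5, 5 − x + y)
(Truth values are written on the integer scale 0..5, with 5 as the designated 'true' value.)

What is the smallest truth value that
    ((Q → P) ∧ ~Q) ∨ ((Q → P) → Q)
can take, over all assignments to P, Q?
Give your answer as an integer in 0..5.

3

Take P = 1, Q = 2:
Q → P = 2 → 1 = 4
~Q = ~2 = 3
(Q → P) ∧ ~Q = 4 ∧ 3 = 3
Q → P = 2 → 1 = 4
(Q → P) → Q = 4 → 2 = 3
((Q → P) ∧ ~Q) ∨ ((Q → P) → Q) = 3 ∨ 3 = 3
No assignment yields a value below 3, so this is the minimum.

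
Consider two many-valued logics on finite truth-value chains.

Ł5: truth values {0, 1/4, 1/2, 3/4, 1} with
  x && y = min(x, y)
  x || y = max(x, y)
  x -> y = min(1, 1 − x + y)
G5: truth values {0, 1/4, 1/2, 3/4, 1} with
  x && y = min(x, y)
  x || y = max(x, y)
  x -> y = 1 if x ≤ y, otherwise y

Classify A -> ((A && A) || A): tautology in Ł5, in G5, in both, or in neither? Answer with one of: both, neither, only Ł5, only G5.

In Ł5: every assignment gives 1 — tautology.
In G5: every assignment gives 1 — tautology.

both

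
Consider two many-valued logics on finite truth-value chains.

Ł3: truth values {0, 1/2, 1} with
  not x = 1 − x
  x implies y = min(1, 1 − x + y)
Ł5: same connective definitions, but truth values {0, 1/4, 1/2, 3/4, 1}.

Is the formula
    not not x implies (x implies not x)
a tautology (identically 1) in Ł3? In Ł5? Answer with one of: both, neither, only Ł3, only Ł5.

In Ł3: at x = 1 the value is 0 — not a tautology.
In Ł5: at x = 3/4 the value is 3/4 — not a tautology.

neither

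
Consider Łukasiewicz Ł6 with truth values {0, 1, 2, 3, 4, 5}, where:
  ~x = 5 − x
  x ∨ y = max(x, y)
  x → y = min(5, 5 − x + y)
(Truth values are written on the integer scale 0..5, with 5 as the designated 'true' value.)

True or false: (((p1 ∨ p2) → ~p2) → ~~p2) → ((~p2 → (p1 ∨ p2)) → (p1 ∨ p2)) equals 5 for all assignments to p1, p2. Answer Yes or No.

No

Counterexample: take p1 = 0, p2 = 3.
p1 ∨ p2 = 0 ∨ 3 = 3
~p2 = ~3 = 2
(p1 ∨ p2) → ~p2 = 3 → 2 = 4
~p2 = ~3 = 2
~~p2 = ~2 = 3
((p1 ∨ p2) → ~p2) → ~~p2 = 4 → 3 = 4
~p2 = ~3 = 2
p1 ∨ p2 = 0 ∨ 3 = 3
~p2 → (p1 ∨ p2) = 2 → 3 = 5
p1 ∨ p2 = 0 ∨ 3 = 3
(~p2 → (p1 ∨ p2)) → (p1 ∨ p2) = 5 → 3 = 3
(((p1 ∨ p2) → ~p2) → ~~p2) → ((~p2 → (p1 ∨ p2)) → (p1 ∨ p2)) = 4 → 3 = 4
This gives 4 ≠ 5.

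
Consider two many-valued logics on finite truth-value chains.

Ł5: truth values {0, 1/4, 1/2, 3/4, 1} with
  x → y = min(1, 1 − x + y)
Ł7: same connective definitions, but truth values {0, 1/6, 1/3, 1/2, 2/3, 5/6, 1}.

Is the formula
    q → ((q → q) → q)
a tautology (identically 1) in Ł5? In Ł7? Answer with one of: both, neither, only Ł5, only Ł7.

In Ł5: every assignment gives 1 — tautology.
In Ł7: every assignment gives 1 — tautology.

both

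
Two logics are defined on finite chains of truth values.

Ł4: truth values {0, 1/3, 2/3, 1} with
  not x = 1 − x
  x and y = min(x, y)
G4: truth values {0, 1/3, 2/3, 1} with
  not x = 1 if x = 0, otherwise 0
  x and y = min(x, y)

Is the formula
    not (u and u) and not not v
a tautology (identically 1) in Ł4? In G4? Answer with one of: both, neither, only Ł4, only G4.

In Ł4: at u = 0, v = 0 the value is 0 — not a tautology.
In G4: at u = 0, v = 0 the value is 0 — not a tautology.

neither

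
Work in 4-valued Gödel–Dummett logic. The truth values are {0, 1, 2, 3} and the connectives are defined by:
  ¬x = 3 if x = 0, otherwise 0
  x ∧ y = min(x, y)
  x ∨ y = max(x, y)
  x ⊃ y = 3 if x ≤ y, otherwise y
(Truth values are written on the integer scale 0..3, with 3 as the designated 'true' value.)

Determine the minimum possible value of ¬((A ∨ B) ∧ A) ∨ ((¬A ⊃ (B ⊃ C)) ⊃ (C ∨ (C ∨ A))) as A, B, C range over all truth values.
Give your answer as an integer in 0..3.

Take A = 1, B = 0, C = 0:
A ∨ B = 1 ∨ 0 = 1
(A ∨ B) ∧ A = 1 ∧ 1 = 1
¬((A ∨ B) ∧ A) = ¬1 = 0
¬A = ¬1 = 0
B ⊃ C = 0 ⊃ 0 = 3
¬A ⊃ (B ⊃ C) = 0 ⊃ 3 = 3
C ∨ A = 0 ∨ 1 = 1
C ∨ (C ∨ A) = 0 ∨ 1 = 1
(¬A ⊃ (B ⊃ C)) ⊃ (C ∨ (C ∨ A)) = 3 ⊃ 1 = 1
¬((A ∨ B) ∧ A) ∨ ((¬A ⊃ (B ⊃ C)) ⊃ (C ∨ (C ∨ A))) = 0 ∨ 1 = 1
No assignment yields a value below 1, so this is the minimum.

1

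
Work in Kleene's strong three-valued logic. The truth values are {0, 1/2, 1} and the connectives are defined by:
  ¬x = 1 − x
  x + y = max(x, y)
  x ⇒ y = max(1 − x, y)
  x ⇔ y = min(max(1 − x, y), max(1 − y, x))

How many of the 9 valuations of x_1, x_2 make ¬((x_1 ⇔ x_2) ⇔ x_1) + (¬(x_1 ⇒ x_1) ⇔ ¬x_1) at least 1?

4

x_1 = 0, x_2 = 0 ↦ 1  ≥
x_1 = 0, x_2 = 1/2 ↦ 1/2  <
x_1 = 0, x_2 = 1 ↦ 0  <
x_1 = 1/2, x_2 = 0 ↦ 1/2  <
x_1 = 1/2, x_2 = 1/2 ↦ 1/2  <
x_1 = 1/2, x_2 = 1 ↦ 1/2  <
x_1 = 1, x_2 = 0 ↦ 1  ≥
x_1 = 1, x_2 = 1/2 ↦ 1  ≥
x_1 = 1, x_2 = 1 ↦ 1  ≥
So 4 of the 9 assignments meet the threshold.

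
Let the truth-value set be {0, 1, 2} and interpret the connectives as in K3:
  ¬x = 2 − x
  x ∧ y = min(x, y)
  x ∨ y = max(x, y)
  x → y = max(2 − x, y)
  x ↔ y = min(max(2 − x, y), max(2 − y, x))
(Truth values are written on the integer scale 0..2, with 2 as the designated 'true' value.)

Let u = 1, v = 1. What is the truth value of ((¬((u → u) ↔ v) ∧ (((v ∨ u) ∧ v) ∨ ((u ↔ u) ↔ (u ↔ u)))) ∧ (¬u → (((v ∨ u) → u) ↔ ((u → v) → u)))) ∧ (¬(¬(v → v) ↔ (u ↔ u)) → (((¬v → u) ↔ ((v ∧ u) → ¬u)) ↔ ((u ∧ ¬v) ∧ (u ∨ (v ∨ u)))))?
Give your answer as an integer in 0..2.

u → u = 1 → 1 = 1
(u → u) ↔ v = 1 ↔ 1 = 1
¬((u → u) ↔ v) = ¬1 = 1
v ∨ u = 1 ∨ 1 = 1
(v ∨ u) ∧ v = 1 ∧ 1 = 1
u ↔ u = 1 ↔ 1 = 1
u ↔ u = 1 ↔ 1 = 1
(u ↔ u) ↔ (u ↔ u) = 1 ↔ 1 = 1
((v ∨ u) ∧ v) ∨ ((u ↔ u) ↔ (u ↔ u)) = 1 ∨ 1 = 1
¬((u → u) ↔ v) ∧ (((v ∨ u) ∧ v) ∨ ((u ↔ u) ↔ (u ↔ u))) = 1 ∧ 1 = 1
¬u = ¬1 = 1
v ∨ u = 1 ∨ 1 = 1
(v ∨ u) → u = 1 → 1 = 1
u → v = 1 → 1 = 1
(u → v) → u = 1 → 1 = 1
((v ∨ u) → u) ↔ ((u → v) → u) = 1 ↔ 1 = 1
¬u → (((v ∨ u) → u) ↔ ((u → v) → u)) = 1 → 1 = 1
(¬((u → u) ↔ v) ∧ (((v ∨ u) ∧ v) ∨ ((u ↔ u) ↔ (u ↔ u)))) ∧ (¬u → (((v ∨ u) → u) ↔ ((u → v) → u))) = 1 ∧ 1 = 1
v → v = 1 → 1 = 1
¬(v → v) = ¬1 = 1
u ↔ u = 1 ↔ 1 = 1
¬(v → v) ↔ (u ↔ u) = 1 ↔ 1 = 1
¬(¬(v → v) ↔ (u ↔ u)) = ¬1 = 1
¬v = ¬1 = 1
¬v → u = 1 → 1 = 1
v ∧ u = 1 ∧ 1 = 1
¬u = ¬1 = 1
(v ∧ u) → ¬u = 1 → 1 = 1
(¬v → u) ↔ ((v ∧ u) → ¬u) = 1 ↔ 1 = 1
¬v = ¬1 = 1
u ∧ ¬v = 1 ∧ 1 = 1
v ∨ u = 1 ∨ 1 = 1
u ∨ (v ∨ u) = 1 ∨ 1 = 1
(u ∧ ¬v) ∧ (u ∨ (v ∨ u)) = 1 ∧ 1 = 1
((¬v → u) ↔ ((v ∧ u) → ¬u)) ↔ ((u ∧ ¬v) ∧ (u ∨ (v ∨ u))) = 1 ↔ 1 = 1
¬(¬(v → v) ↔ (u ↔ u)) → (((¬v → u) ↔ ((v ∧ u) → ¬u)) ↔ ((u ∧ ¬v) ∧ (u ∨ (v ∨ u)))) = 1 → 1 = 1
((¬((u → u) ↔ v) ∧ (((v ∨ u) ∧ v) ∨ ((u ↔ u) ↔ (u ↔ u)))) ∧ (¬u → (((v ∨ u) → u) ↔ ((u → v) → u)))) ∧ (¬(¬(v → v) ↔ (u ↔ u)) → (((¬v → u) ↔ ((v ∧ u) → ¬u)) ↔ ((u ∧ ¬v) ∧ (u ∨ (v ∨ u))))) = 1 ∧ 1 = 1

1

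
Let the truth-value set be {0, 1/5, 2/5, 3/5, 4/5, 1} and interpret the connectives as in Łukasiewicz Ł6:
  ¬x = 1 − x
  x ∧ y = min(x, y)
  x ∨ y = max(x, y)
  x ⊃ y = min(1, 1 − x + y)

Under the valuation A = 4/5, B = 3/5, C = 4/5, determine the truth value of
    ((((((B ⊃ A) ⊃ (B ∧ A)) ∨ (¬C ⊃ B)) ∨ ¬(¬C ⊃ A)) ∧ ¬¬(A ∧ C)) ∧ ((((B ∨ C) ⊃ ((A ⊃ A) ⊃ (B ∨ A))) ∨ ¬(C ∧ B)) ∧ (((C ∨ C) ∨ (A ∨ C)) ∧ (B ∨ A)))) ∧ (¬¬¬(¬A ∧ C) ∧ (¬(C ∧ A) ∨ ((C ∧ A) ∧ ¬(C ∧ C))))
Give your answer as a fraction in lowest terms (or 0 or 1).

B ⊃ A = 3/5 ⊃ 4/5 = 1
B ∧ A = 3/5 ∧ 4/5 = 3/5
(B ⊃ A) ⊃ (B ∧ A) = 1 ⊃ 3/5 = 3/5
¬C = ¬4/5 = 1/5
¬C ⊃ B = 1/5 ⊃ 3/5 = 1
((B ⊃ A) ⊃ (B ∧ A)) ∨ (¬C ⊃ B) = 3/5 ∨ 1 = 1
¬C = ¬4/5 = 1/5
¬C ⊃ A = 1/5 ⊃ 4/5 = 1
¬(¬C ⊃ A) = ¬1 = 0
(((B ⊃ A) ⊃ (B ∧ A)) ∨ (¬C ⊃ B)) ∨ ¬(¬C ⊃ A) = 1 ∨ 0 = 1
A ∧ C = 4/5 ∧ 4/5 = 4/5
¬(A ∧ C) = ¬4/5 = 1/5
¬¬(A ∧ C) = ¬1/5 = 4/5
((((B ⊃ A) ⊃ (B ∧ A)) ∨ (¬C ⊃ B)) ∨ ¬(¬C ⊃ A)) ∧ ¬¬(A ∧ C) = 1 ∧ 4/5 = 4/5
B ∨ C = 3/5 ∨ 4/5 = 4/5
A ⊃ A = 4/5 ⊃ 4/5 = 1
B ∨ A = 3/5 ∨ 4/5 = 4/5
(A ⊃ A) ⊃ (B ∨ A) = 1 ⊃ 4/5 = 4/5
(B ∨ C) ⊃ ((A ⊃ A) ⊃ (B ∨ A)) = 4/5 ⊃ 4/5 = 1
C ∧ B = 4/5 ∧ 3/5 = 3/5
¬(C ∧ B) = ¬3/5 = 2/5
((B ∨ C) ⊃ ((A ⊃ A) ⊃ (B ∨ A))) ∨ ¬(C ∧ B) = 1 ∨ 2/5 = 1
C ∨ C = 4/5 ∨ 4/5 = 4/5
A ∨ C = 4/5 ∨ 4/5 = 4/5
(C ∨ C) ∨ (A ∨ C) = 4/5 ∨ 4/5 = 4/5
B ∨ A = 3/5 ∨ 4/5 = 4/5
((C ∨ C) ∨ (A ∨ C)) ∧ (B ∨ A) = 4/5 ∧ 4/5 = 4/5
(((B ∨ C) ⊃ ((A ⊃ A) ⊃ (B ∨ A))) ∨ ¬(C ∧ B)) ∧ (((C ∨ C) ∨ (A ∨ C)) ∧ (B ∨ A)) = 1 ∧ 4/5 = 4/5
(((((B ⊃ A) ⊃ (B ∧ A)) ∨ (¬C ⊃ B)) ∨ ¬(¬C ⊃ A)) ∧ ¬¬(A ∧ C)) ∧ ((((B ∨ C) ⊃ ((A ⊃ A) ⊃ (B ∨ A))) ∨ ¬(C ∧ B)) ∧ (((C ∨ C) ∨ (A ∨ C)) ∧ (B ∨ A))) = 4/5 ∧ 4/5 = 4/5
¬A = ¬4/5 = 1/5
¬A ∧ C = 1/5 ∧ 4/5 = 1/5
¬(¬A ∧ C) = ¬1/5 = 4/5
¬¬(¬A ∧ C) = ¬4/5 = 1/5
¬¬¬(¬A ∧ C) = ¬1/5 = 4/5
C ∧ A = 4/5 ∧ 4/5 = 4/5
¬(C ∧ A) = ¬4/5 = 1/5
C ∧ A = 4/5 ∧ 4/5 = 4/5
C ∧ C = 4/5 ∧ 4/5 = 4/5
¬(C ∧ C) = ¬4/5 = 1/5
(C ∧ A) ∧ ¬(C ∧ C) = 4/5 ∧ 1/5 = 1/5
¬(C ∧ A) ∨ ((C ∧ A) ∧ ¬(C ∧ C)) = 1/5 ∨ 1/5 = 1/5
¬¬¬(¬A ∧ C) ∧ (¬(C ∧ A) ∨ ((C ∧ A) ∧ ¬(C ∧ C))) = 4/5 ∧ 1/5 = 1/5
((((((B ⊃ A) ⊃ (B ∧ A)) ∨ (¬C ⊃ B)) ∨ ¬(¬C ⊃ A)) ∧ ¬¬(A ∧ C)) ∧ ((((B ∨ C) ⊃ ((A ⊃ A) ⊃ (B ∨ A))) ∨ ¬(C ∧ B)) ∧ (((C ∨ C) ∨ (A ∨ C)) ∧ (B ∨ A)))) ∧ (¬¬¬(¬A ∧ C) ∧ (¬(C ∧ A) ∨ ((C ∧ A) ∧ ¬(C ∧ C)))) = 4/5 ∧ 1/5 = 1/5

1/5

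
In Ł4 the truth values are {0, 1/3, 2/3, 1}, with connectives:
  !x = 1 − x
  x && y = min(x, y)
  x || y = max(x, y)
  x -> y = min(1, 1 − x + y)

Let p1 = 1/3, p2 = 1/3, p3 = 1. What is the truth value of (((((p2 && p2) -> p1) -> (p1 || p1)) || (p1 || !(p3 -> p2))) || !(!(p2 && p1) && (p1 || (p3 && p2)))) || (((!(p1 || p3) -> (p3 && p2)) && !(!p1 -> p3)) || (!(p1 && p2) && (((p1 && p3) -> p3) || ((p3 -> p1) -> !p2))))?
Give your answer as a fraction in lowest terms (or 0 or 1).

p2 && p2 = 1/3 && 1/3 = 1/3
(p2 && p2) -> p1 = 1/3 -> 1/3 = 1
p1 || p1 = 1/3 || 1/3 = 1/3
((p2 && p2) -> p1) -> (p1 || p1) = 1 -> 1/3 = 1/3
p3 -> p2 = 1 -> 1/3 = 1/3
!(p3 -> p2) = !1/3 = 2/3
p1 || !(p3 -> p2) = 1/3 || 2/3 = 2/3
(((p2 && p2) -> p1) -> (p1 || p1)) || (p1 || !(p3 -> p2)) = 1/3 || 2/3 = 2/3
p2 && p1 = 1/3 && 1/3 = 1/3
!(p2 && p1) = !1/3 = 2/3
p3 && p2 = 1 && 1/3 = 1/3
p1 || (p3 && p2) = 1/3 || 1/3 = 1/3
!(p2 && p1) && (p1 || (p3 && p2)) = 2/3 && 1/3 = 1/3
!(!(p2 && p1) && (p1 || (p3 && p2))) = !1/3 = 2/3
((((p2 && p2) -> p1) -> (p1 || p1)) || (p1 || !(p3 -> p2))) || !(!(p2 && p1) && (p1 || (p3 && p2))) = 2/3 || 2/3 = 2/3
p1 || p3 = 1/3 || 1 = 1
!(p1 || p3) = !1 = 0
p3 && p2 = 1 && 1/3 = 1/3
!(p1 || p3) -> (p3 && p2) = 0 -> 1/3 = 1
!p1 = !1/3 = 2/3
!p1 -> p3 = 2/3 -> 1 = 1
!(!p1 -> p3) = !1 = 0
(!(p1 || p3) -> (p3 && p2)) && !(!p1 -> p3) = 1 && 0 = 0
p1 && p2 = 1/3 && 1/3 = 1/3
!(p1 && p2) = !1/3 = 2/3
p1 && p3 = 1/3 && 1 = 1/3
(p1 && p3) -> p3 = 1/3 -> 1 = 1
p3 -> p1 = 1 -> 1/3 = 1/3
!p2 = !1/3 = 2/3
(p3 -> p1) -> !p2 = 1/3 -> 2/3 = 1
((p1 && p3) -> p3) || ((p3 -> p1) -> !p2) = 1 || 1 = 1
!(p1 && p2) && (((p1 && p3) -> p3) || ((p3 -> p1) -> !p2)) = 2/3 && 1 = 2/3
((!(p1 || p3) -> (p3 && p2)) && !(!p1 -> p3)) || (!(p1 && p2) && (((p1 && p3) -> p3) || ((p3 -> p1) -> !p2))) = 0 || 2/3 = 2/3
(((((p2 && p2) -> p1) -> (p1 || p1)) || (p1 || !(p3 -> p2))) || !(!(p2 && p1) && (p1 || (p3 && p2)))) || (((!(p1 || p3) -> (p3 && p2)) && !(!p1 -> p3)) || (!(p1 && p2) && (((p1 && p3) -> p3) || ((p3 -> p1) -> !p2)))) = 2/3 || 2/3 = 2/3

2/3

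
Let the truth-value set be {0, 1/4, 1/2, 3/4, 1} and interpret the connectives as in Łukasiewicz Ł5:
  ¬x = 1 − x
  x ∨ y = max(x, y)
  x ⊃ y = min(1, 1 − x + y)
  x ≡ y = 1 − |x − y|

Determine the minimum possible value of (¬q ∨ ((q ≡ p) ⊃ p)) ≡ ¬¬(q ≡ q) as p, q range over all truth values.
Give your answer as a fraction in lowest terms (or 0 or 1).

1/2

Take p = 0, q = 1/2:
¬q = ¬1/2 = 1/2
q ≡ p = 1/2 ≡ 0 = 1/2
(q ≡ p) ⊃ p = 1/2 ⊃ 0 = 1/2
¬q ∨ ((q ≡ p) ⊃ p) = 1/2 ∨ 1/2 = 1/2
q ≡ q = 1/2 ≡ 1/2 = 1
¬(q ≡ q) = ¬1 = 0
¬¬(q ≡ q) = ¬0 = 1
(¬q ∨ ((q ≡ p) ⊃ p)) ≡ ¬¬(q ≡ q) = 1/2 ≡ 1 = 1/2
No assignment yields a value below 1/2, so this is the minimum.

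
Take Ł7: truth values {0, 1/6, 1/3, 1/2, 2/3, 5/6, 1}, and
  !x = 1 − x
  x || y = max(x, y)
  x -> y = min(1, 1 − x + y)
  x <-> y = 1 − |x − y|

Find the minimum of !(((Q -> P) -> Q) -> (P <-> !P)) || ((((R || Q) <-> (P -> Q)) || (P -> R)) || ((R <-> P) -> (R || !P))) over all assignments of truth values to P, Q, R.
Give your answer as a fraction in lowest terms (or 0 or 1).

2/3

Take P = 2/3, Q = 1/3, R = 1/3:
Q -> P = 1/3 -> 2/3 = 1
(Q -> P) -> Q = 1 -> 1/3 = 1/3
!P = !2/3 = 1/3
P <-> !P = 2/3 <-> 1/3 = 2/3
((Q -> P) -> Q) -> (P <-> !P) = 1/3 -> 2/3 = 1
!(((Q -> P) -> Q) -> (P <-> !P)) = !1 = 0
R || Q = 1/3 || 1/3 = 1/3
P -> Q = 2/3 -> 1/3 = 2/3
(R || Q) <-> (P -> Q) = 1/3 <-> 2/3 = 2/3
P -> R = 2/3 -> 1/3 = 2/3
((R || Q) <-> (P -> Q)) || (P -> R) = 2/3 || 2/3 = 2/3
R <-> P = 1/3 <-> 2/3 = 2/3
!P = !2/3 = 1/3
R || !P = 1/3 || 1/3 = 1/3
(R <-> P) -> (R || !P) = 2/3 -> 1/3 = 2/3
(((R || Q) <-> (P -> Q)) || (P -> R)) || ((R <-> P) -> (R || !P)) = 2/3 || 2/3 = 2/3
!(((Q -> P) -> Q) -> (P <-> !P)) || ((((R || Q) <-> (P -> Q)) || (P -> R)) || ((R <-> P) -> (R || !P))) = 0 || 2/3 = 2/3
No assignment yields a value below 2/3, so this is the minimum.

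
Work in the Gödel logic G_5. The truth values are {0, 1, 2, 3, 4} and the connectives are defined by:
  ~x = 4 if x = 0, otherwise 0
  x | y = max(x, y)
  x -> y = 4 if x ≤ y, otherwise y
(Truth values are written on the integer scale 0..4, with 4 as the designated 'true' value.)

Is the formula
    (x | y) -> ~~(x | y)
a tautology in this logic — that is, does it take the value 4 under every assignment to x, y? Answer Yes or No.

At x = 2, y = 3, for instance:
x | y = 2 | 3 = 3
~(x | y) = ~3 = 0
~~(x | y) = ~0 = 4
(x | y) -> ~~(x | y) = 3 -> 4 = 4
and checking the remaining 24 assignments likewise gives ≥ 4 in every case.

Yes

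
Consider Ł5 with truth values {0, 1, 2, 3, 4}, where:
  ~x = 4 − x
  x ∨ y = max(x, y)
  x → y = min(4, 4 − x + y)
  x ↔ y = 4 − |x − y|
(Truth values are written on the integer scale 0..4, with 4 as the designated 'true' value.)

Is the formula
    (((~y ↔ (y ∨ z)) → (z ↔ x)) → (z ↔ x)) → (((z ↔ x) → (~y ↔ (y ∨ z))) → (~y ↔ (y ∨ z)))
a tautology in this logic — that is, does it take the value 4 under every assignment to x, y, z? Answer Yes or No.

At x = 3, y = 4, z = 0, for instance:
~y = ~4 = 0
y ∨ z = 4 ∨ 0 = 4
~y ↔ (y ∨ z) = 0 ↔ 4 = 0
z ↔ x = 0 ↔ 3 = 1
(~y ↔ (y ∨ z)) → (z ↔ x) = 0 → 1 = 4
((~y ↔ (y ∨ z)) → (z ↔ x)) → (z ↔ x) = 4 → 1 = 1
(z ↔ x) → (~y ↔ (y ∨ z)) = 1 → 0 = 3
((z ↔ x) → (~y ↔ (y ∨ z))) → (~y ↔ (y ∨ z)) = 3 → 0 = 1
(((~y ↔ (y ∨ z)) → (z ↔ x)) → (z ↔ x)) → (((z ↔ x) → (~y ↔ (y ∨ z))) → (~y ↔ (y ∨ z))) = 1 → 1 = 4
and checking the remaining 124 assignments likewise gives ≥ 4 in every case.

Yes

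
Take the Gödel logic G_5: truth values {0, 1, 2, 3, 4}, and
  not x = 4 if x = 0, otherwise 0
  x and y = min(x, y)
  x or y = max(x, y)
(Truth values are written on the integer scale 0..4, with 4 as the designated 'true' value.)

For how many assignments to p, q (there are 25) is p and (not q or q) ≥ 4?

value 4: 2 assignments (counts)
value 3: 4 assignments
value 2: 6 assignments
value 1: 8 assignments
value 0: 5 assignments
So 2 of the 25 assignments meet the threshold.

2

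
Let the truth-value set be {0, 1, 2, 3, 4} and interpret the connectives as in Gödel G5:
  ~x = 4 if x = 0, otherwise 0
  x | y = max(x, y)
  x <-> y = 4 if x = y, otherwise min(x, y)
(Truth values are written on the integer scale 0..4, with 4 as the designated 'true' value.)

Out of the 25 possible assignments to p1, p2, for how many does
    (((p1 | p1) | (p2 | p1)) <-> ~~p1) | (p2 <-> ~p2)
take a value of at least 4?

value 4: 9 assignments (counts)
value 3: 6 assignments
value 2: 4 assignments
value 1: 2 assignments
value 0: 4 assignments
So 9 of the 25 assignments meet the threshold.

9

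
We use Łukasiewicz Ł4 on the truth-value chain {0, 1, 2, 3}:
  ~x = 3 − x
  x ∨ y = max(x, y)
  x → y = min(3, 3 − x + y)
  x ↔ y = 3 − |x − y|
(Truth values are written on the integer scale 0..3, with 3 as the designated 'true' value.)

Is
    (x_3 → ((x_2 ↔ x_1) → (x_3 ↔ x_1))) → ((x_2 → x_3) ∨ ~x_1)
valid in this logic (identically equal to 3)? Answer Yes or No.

Counterexample: take x_1 = 1, x_2 = 1, x_3 = 0.
x_2 ↔ x_1 = 1 ↔ 1 = 3
x_3 ↔ x_1 = 0 ↔ 1 = 2
(x_2 ↔ x_1) → (x_3 ↔ x_1) = 3 → 2 = 2
x_3 → ((x_2 ↔ x_1) → (x_3 ↔ x_1)) = 0 → 2 = 3
x_2 → x_3 = 1 → 0 = 2
~x_1 = ~1 = 2
(x_2 → x_3) ∨ ~x_1 = 2 ∨ 2 = 2
(x_3 → ((x_2 ↔ x_1) → (x_3 ↔ x_1))) → ((x_2 → x_3) ∨ ~x_1) = 3 → 2 = 2
This gives 2 ≠ 3.

No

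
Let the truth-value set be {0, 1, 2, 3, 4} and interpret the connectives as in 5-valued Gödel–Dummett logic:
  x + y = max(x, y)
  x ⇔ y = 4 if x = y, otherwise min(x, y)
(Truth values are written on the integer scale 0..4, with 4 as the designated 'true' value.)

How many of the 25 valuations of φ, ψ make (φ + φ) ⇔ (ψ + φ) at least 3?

16

value 4: 15 assignments (counts)
value 3: 1 assignment (counts)
value 2: 2 assignments
value 1: 3 assignments
value 0: 4 assignments
So 16 of the 25 assignments meet the threshold.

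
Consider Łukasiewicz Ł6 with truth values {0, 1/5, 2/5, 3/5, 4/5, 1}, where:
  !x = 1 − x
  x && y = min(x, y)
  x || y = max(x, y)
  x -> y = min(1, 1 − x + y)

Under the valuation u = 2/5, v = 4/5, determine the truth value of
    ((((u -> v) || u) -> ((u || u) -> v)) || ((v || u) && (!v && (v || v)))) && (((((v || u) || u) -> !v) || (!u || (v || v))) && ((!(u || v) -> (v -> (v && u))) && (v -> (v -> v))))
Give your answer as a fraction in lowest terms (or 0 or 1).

u -> v = 2/5 -> 4/5 = 1
(u -> v) || u = 1 || 2/5 = 1
u || u = 2/5 || 2/5 = 2/5
(u || u) -> v = 2/5 -> 4/5 = 1
((u -> v) || u) -> ((u || u) -> v) = 1 -> 1 = 1
v || u = 4/5 || 2/5 = 4/5
!v = !4/5 = 1/5
v || v = 4/5 || 4/5 = 4/5
!v && (v || v) = 1/5 && 4/5 = 1/5
(v || u) && (!v && (v || v)) = 4/5 && 1/5 = 1/5
(((u -> v) || u) -> ((u || u) -> v)) || ((v || u) && (!v && (v || v))) = 1 || 1/5 = 1
v || u = 4/5 || 2/5 = 4/5
(v || u) || u = 4/5 || 2/5 = 4/5
!v = !4/5 = 1/5
((v || u) || u) -> !v = 4/5 -> 1/5 = 2/5
!u = !2/5 = 3/5
v || v = 4/5 || 4/5 = 4/5
!u || (v || v) = 3/5 || 4/5 = 4/5
(((v || u) || u) -> !v) || (!u || (v || v)) = 2/5 || 4/5 = 4/5
u || v = 2/5 || 4/5 = 4/5
!(u || v) = !4/5 = 1/5
v && u = 4/5 && 2/5 = 2/5
v -> (v && u) = 4/5 -> 2/5 = 3/5
!(u || v) -> (v -> (v && u)) = 1/5 -> 3/5 = 1
v -> v = 4/5 -> 4/5 = 1
v -> (v -> v) = 4/5 -> 1 = 1
(!(u || v) -> (v -> (v && u))) && (v -> (v -> v)) = 1 && 1 = 1
((((v || u) || u) -> !v) || (!u || (v || v))) && ((!(u || v) -> (v -> (v && u))) && (v -> (v -> v))) = 4/5 && 1 = 4/5
((((u -> v) || u) -> ((u || u) -> v)) || ((v || u) && (!v && (v || v)))) && (((((v || u) || u) -> !v) || (!u || (v || v))) && ((!(u || v) -> (v -> (v && u))) && (v -> (v -> v)))) = 1 && 4/5 = 4/5

4/5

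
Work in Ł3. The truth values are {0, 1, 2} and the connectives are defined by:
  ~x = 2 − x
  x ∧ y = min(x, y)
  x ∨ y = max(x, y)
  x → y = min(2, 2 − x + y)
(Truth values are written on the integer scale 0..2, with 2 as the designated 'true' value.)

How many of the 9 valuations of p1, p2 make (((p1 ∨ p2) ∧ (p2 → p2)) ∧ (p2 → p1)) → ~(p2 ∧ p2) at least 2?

6

p1 = 0, p2 = 0 ↦ 2  ≥
p1 = 0, p2 = 1 ↦ 2  ≥
p1 = 0, p2 = 2 ↦ 2  ≥
p1 = 1, p2 = 0 ↦ 2  ≥
p1 = 1, p2 = 1 ↦ 2  ≥
p1 = 1, p2 = 2 ↦ 1  <
p1 = 2, p2 = 0 ↦ 2  ≥
p1 = 2, p2 = 1 ↦ 1  <
p1 = 2, p2 = 2 ↦ 0  <
So 6 of the 9 assignments meet the threshold.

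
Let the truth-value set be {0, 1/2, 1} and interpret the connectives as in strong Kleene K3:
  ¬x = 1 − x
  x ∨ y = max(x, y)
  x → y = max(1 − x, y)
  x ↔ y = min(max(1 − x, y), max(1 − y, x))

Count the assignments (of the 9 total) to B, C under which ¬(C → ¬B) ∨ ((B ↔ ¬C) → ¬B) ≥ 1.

4

B = 0, C = 0 ↦ 1  ≥
B = 0, C = 1/2 ↦ 1  ≥
B = 0, C = 1 ↦ 1  ≥
B = 1/2, C = 0 ↦ 1/2  <
B = 1/2, C = 1/2 ↦ 1/2  <
B = 1/2, C = 1 ↦ 1/2  <
B = 1, C = 0 ↦ 0  <
B = 1, C = 1/2 ↦ 1/2  <
B = 1, C = 1 ↦ 1  ≥
So 4 of the 9 assignments meet the threshold.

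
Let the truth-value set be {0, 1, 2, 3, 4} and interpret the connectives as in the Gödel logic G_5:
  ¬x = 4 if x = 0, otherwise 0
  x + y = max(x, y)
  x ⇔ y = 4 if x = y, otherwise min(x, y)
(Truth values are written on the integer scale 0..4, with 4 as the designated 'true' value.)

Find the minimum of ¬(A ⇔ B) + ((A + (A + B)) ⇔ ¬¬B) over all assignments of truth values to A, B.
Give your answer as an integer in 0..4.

1

Take A = 1, B = 1:
A ⇔ B = 1 ⇔ 1 = 4
¬(A ⇔ B) = ¬4 = 0
A + B = 1 + 1 = 1
A + (A + B) = 1 + 1 = 1
¬B = ¬1 = 0
¬¬B = ¬0 = 4
(A + (A + B)) ⇔ ¬¬B = 1 ⇔ 4 = 1
¬(A ⇔ B) + ((A + (A + B)) ⇔ ¬¬B) = 0 + 1 = 1
No assignment yields a value below 1, so this is the minimum.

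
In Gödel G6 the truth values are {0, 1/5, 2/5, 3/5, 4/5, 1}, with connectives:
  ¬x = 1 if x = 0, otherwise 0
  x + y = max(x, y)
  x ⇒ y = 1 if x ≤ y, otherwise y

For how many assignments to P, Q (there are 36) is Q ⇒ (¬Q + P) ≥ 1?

21

value 1: 21 assignments (counts)
value 4/5: 1 assignment
value 3/5: 2 assignments
value 2/5: 3 assignments
value 1/5: 4 assignments
value 0: 5 assignments
So 21 of the 36 assignments meet the threshold.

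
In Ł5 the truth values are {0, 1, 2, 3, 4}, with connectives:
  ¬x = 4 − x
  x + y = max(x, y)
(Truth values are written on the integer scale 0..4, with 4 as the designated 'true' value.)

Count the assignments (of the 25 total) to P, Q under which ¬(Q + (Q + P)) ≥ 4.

1

value 4: 1 assignment (counts)
value 3: 3 assignments
value 2: 5 assignments
value 1: 7 assignments
value 0: 9 assignments
So 1 of the 25 assignments meets the threshold.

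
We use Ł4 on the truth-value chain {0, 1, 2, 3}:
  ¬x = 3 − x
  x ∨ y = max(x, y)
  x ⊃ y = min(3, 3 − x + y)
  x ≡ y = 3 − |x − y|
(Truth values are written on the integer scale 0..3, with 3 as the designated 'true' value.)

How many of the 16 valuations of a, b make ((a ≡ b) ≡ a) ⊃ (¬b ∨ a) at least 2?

14

a = 0, b = 0 ↦ 3  ≥
a = 0, b = 1 ↦ 3  ≥
a = 0, b = 2 ↦ 2  ≥
a = 0, b = 3 ↦ 0  <
a = 1, b = 0 ↦ 3  ≥
a = 1, b = 1 ↦ 3  ≥
a = 1, b = 2 ↦ 2  ≥
a = 1, b = 3 ↦ 1  <
a = 2, b = 0 ↦ 3  ≥
a = 2, b = 1 ↦ 2  ≥
a = 2, b = 2 ↦ 3  ≥
a = 2, b = 3 ↦ 2  ≥
a = 3, b = 0 ↦ 3  ≥
a = 3, b = 1 ↦ 3  ≥
a = 3, b = 2 ↦ 3  ≥
a = 3, b = 3 ↦ 3  ≥
So 14 of the 16 assignments meet the threshold.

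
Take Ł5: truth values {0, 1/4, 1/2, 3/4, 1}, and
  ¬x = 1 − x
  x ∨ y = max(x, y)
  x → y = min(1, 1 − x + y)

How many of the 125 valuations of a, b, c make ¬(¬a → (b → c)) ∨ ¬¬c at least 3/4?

value 1: 26 assignments (counts)
value 3/4: 28 assignments (counts)
value 1/2: 30 assignments
value 1/4: 26 assignments
value 0: 15 assignments
So 54 of the 125 assignments meet the threshold.

54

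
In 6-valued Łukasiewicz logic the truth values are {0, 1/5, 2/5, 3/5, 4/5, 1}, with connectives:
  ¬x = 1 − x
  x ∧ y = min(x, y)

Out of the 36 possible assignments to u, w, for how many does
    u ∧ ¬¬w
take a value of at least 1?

value 1: 1 assignment (counts)
value 4/5: 3 assignments
value 3/5: 5 assignments
value 2/5: 7 assignments
value 1/5: 9 assignments
value 0: 11 assignments
So 1 of the 36 assignments meets the threshold.

1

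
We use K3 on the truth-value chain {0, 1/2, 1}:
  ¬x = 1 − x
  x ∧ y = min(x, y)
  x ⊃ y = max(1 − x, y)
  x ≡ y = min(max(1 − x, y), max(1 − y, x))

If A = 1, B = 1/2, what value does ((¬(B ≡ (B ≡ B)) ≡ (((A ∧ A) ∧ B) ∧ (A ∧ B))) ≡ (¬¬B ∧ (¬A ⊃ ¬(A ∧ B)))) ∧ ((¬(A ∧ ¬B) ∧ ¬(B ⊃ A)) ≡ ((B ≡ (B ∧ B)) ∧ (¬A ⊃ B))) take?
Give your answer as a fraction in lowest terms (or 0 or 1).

B ≡ B = 1/2 ≡ 1/2 = 1/2
B ≡ (B ≡ B) = 1/2 ≡ 1/2 = 1/2
¬(B ≡ (B ≡ B)) = ¬1/2 = 1/2
A ∧ A = 1 ∧ 1 = 1
(A ∧ A) ∧ B = 1 ∧ 1/2 = 1/2
A ∧ B = 1 ∧ 1/2 = 1/2
((A ∧ A) ∧ B) ∧ (A ∧ B) = 1/2 ∧ 1/2 = 1/2
¬(B ≡ (B ≡ B)) ≡ (((A ∧ A) ∧ B) ∧ (A ∧ B)) = 1/2 ≡ 1/2 = 1/2
¬B = ¬1/2 = 1/2
¬¬B = ¬1/2 = 1/2
¬A = ¬1 = 0
A ∧ B = 1 ∧ 1/2 = 1/2
¬(A ∧ B) = ¬1/2 = 1/2
¬A ⊃ ¬(A ∧ B) = 0 ⊃ 1/2 = 1
¬¬B ∧ (¬A ⊃ ¬(A ∧ B)) = 1/2 ∧ 1 = 1/2
(¬(B ≡ (B ≡ B)) ≡ (((A ∧ A) ∧ B) ∧ (A ∧ B))) ≡ (¬¬B ∧ (¬A ⊃ ¬(A ∧ B))) = 1/2 ≡ 1/2 = 1/2
¬B = ¬1/2 = 1/2
A ∧ ¬B = 1 ∧ 1/2 = 1/2
¬(A ∧ ¬B) = ¬1/2 = 1/2
B ⊃ A = 1/2 ⊃ 1 = 1
¬(B ⊃ A) = ¬1 = 0
¬(A ∧ ¬B) ∧ ¬(B ⊃ A) = 1/2 ∧ 0 = 0
B ∧ B = 1/2 ∧ 1/2 = 1/2
B ≡ (B ∧ B) = 1/2 ≡ 1/2 = 1/2
¬A = ¬1 = 0
¬A ⊃ B = 0 ⊃ 1/2 = 1
(B ≡ (B ∧ B)) ∧ (¬A ⊃ B) = 1/2 ∧ 1 = 1/2
(¬(A ∧ ¬B) ∧ ¬(B ⊃ A)) ≡ ((B ≡ (B ∧ B)) ∧ (¬A ⊃ B)) = 0 ≡ 1/2 = 1/2
((¬(B ≡ (B ≡ B)) ≡ (((A ∧ A) ∧ B) ∧ (A ∧ B))) ≡ (¬¬B ∧ (¬A ⊃ ¬(A ∧ B)))) ∧ ((¬(A ∧ ¬B) ∧ ¬(B ⊃ A)) ≡ ((B ≡ (B ∧ B)) ∧ (¬A ⊃ B))) = 1/2 ∧ 1/2 = 1/2

1/2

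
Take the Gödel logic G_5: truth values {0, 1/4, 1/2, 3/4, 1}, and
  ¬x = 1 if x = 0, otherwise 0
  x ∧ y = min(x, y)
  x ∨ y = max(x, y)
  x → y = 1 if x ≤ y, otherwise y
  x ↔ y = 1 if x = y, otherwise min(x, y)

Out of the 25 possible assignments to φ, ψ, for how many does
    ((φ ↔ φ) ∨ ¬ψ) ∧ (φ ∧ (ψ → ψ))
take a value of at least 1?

5

value 1: 5 assignments (counts)
value 3/4: 5 assignments
value 1/2: 5 assignments
value 1/4: 5 assignments
value 0: 5 assignments
So 5 of the 25 assignments meet the threshold.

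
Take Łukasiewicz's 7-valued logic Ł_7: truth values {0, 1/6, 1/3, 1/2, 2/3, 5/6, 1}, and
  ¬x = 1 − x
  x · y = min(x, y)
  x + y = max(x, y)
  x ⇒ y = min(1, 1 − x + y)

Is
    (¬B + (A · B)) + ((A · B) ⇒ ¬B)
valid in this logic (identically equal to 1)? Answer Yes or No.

Counterexample: take A = 1/6, B = 1.
¬B = ¬1 = 0
A · B = 1/6 · 1 = 1/6
¬B + (A · B) = 0 + 1/6 = 1/6
A · B = 1/6 · 1 = 1/6
¬B = ¬1 = 0
(A · B) ⇒ ¬B = 1/6 ⇒ 0 = 5/6
(¬B + (A · B)) + ((A · B) ⇒ ¬B) = 1/6 + 5/6 = 5/6
This gives 5/6 ≠ 1.

No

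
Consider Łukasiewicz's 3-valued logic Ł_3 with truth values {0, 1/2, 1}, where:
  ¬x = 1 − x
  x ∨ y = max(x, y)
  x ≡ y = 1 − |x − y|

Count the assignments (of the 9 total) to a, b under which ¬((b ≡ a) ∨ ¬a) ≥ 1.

1

a = 0, b = 0 ↦ 0  <
a = 0, b = 1/2 ↦ 0  <
a = 0, b = 1 ↦ 0  <
a = 1/2, b = 0 ↦ 1/2  <
a = 1/2, b = 1/2 ↦ 0  <
a = 1/2, b = 1 ↦ 1/2  <
a = 1, b = 0 ↦ 1  ≥
a = 1, b = 1/2 ↦ 1/2  <
a = 1, b = 1 ↦ 0  <
So 1 of the 9 assignments meets the threshold.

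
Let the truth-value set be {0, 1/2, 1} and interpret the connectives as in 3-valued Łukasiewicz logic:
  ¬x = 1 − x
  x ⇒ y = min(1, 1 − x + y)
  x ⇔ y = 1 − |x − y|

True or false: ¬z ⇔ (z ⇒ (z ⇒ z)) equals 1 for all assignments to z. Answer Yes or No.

No

Counterexample: take z = 1/2.
¬z = ¬1/2 = 1/2
z ⇒ z = 1/2 ⇒ 1/2 = 1
z ⇒ (z ⇒ z) = 1/2 ⇒ 1 = 1
¬z ⇔ (z ⇒ (z ⇒ z)) = 1/2 ⇔ 1 = 1/2
This gives 1/2 ≠ 1.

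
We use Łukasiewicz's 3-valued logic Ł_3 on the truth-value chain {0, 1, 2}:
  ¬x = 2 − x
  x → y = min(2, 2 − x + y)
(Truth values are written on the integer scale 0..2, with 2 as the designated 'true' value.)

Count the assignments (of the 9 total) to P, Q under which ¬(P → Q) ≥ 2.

1

P = 0, Q = 0 ↦ 0  <
P = 0, Q = 1 ↦ 0  <
P = 0, Q = 2 ↦ 0  <
P = 1, Q = 0 ↦ 1  <
P = 1, Q = 1 ↦ 0  <
P = 1, Q = 2 ↦ 0  <
P = 2, Q = 0 ↦ 2  ≥
P = 2, Q = 1 ↦ 1  <
P = 2, Q = 2 ↦ 0  <
So 1 of the 9 assignments meets the threshold.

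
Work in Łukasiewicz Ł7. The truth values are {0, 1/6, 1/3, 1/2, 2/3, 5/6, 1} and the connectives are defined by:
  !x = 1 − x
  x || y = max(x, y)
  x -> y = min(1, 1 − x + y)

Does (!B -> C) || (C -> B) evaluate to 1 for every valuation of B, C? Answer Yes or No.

Counterexample: take B = 0, C = 1/6.
!B = !0 = 1
!B -> C = 1 -> 1/6 = 1/6
C -> B = 1/6 -> 0 = 5/6
(!B -> C) || (C -> B) = 1/6 || 5/6 = 5/6
This gives 5/6 ≠ 1.

No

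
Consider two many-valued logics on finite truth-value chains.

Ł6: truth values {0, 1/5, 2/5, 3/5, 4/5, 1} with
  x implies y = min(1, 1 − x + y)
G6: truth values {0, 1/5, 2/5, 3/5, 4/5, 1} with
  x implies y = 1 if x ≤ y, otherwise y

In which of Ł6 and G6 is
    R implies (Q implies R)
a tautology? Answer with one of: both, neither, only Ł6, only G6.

In Ł6: every assignment gives 1 — tautology.
In G6: every assignment gives 1 — tautology.

both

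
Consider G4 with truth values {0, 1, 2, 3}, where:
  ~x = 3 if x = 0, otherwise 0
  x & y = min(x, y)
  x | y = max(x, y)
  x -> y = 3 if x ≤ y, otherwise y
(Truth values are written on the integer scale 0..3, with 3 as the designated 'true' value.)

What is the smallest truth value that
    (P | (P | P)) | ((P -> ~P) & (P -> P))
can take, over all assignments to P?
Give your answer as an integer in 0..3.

Take P = 1:
P | P = 1 | 1 = 1
P | (P | P) = 1 | 1 = 1
~P = ~1 = 0
P -> ~P = 1 -> 0 = 0
P -> P = 1 -> 1 = 3
(P -> ~P) & (P -> P) = 0 & 3 = 0
(P | (P | P)) | ((P -> ~P) & (P -> P)) = 1 | 0 = 1
No assignment yields a value below 1, so this is the minimum.

1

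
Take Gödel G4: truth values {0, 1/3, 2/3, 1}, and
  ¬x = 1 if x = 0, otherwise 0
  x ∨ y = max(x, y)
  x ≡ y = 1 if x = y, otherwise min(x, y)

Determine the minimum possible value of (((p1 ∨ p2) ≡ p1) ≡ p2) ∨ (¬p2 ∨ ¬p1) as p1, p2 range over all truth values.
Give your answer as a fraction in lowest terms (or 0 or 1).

1/3

Take p1 = 1/3, p2 = 1/3:
p1 ∨ p2 = 1/3 ∨ 1/3 = 1/3
(p1 ∨ p2) ≡ p1 = 1/3 ≡ 1/3 = 1
((p1 ∨ p2) ≡ p1) ≡ p2 = 1 ≡ 1/3 = 1/3
¬p2 = ¬1/3 = 0
¬p1 = ¬1/3 = 0
¬p2 ∨ ¬p1 = 0 ∨ 0 = 0
(((p1 ∨ p2) ≡ p1) ≡ p2) ∨ (¬p2 ∨ ¬p1) = 1/3 ∨ 0 = 1/3
No assignment yields a value below 1/3, so this is the minimum.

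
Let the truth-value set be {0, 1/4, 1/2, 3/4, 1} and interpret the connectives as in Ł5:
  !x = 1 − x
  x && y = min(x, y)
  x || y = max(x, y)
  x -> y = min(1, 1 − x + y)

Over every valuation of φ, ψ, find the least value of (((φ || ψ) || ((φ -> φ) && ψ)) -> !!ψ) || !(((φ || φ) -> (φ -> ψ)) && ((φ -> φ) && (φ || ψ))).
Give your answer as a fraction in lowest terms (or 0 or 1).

Take φ = 1/2, ψ = 0:
φ || ψ = 1/2 || 0 = 1/2
φ -> φ = 1/2 -> 1/2 = 1
(φ -> φ) && ψ = 1 && 0 = 0
(φ || ψ) || ((φ -> φ) && ψ) = 1/2 || 0 = 1/2
!ψ = !0 = 1
!!ψ = !1 = 0
((φ || ψ) || ((φ -> φ) && ψ)) -> !!ψ = 1/2 -> 0 = 1/2
φ || φ = 1/2 || 1/2 = 1/2
φ -> ψ = 1/2 -> 0 = 1/2
(φ || φ) -> (φ -> ψ) = 1/2 -> 1/2 = 1
φ -> φ = 1/2 -> 1/2 = 1
φ || ψ = 1/2 || 0 = 1/2
(φ -> φ) && (φ || ψ) = 1 && 1/2 = 1/2
((φ || φ) -> (φ -> ψ)) && ((φ -> φ) && (φ || ψ)) = 1 && 1/2 = 1/2
!(((φ || φ) -> (φ -> ψ)) && ((φ -> φ) && (φ || ψ))) = !1/2 = 1/2
(((φ || ψ) || ((φ -> φ) && ψ)) -> !!ψ) || !(((φ || φ) -> (φ -> ψ)) && ((φ -> φ) && (φ || ψ))) = 1/2 || 1/2 = 1/2
No assignment yields a value below 1/2, so this is the minimum.

1/2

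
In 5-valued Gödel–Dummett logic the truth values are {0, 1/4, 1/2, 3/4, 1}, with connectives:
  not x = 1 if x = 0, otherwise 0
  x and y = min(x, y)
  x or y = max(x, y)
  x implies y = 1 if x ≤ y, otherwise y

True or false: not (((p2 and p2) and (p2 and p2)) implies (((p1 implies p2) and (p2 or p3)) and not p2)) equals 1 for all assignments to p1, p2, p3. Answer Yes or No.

No

Counterexample: take p1 = 0, p2 = 0, p3 = 0.
p2 and p2 = 0 and 0 = 0
p2 and p2 = 0 and 0 = 0
(p2 and p2) and (p2 and p2) = 0 and 0 = 0
p1 implies p2 = 0 implies 0 = 1
p2 or p3 = 0 or 0 = 0
(p1 implies p2) and (p2 or p3) = 1 and 0 = 0
not p2 = not 0 = 1
((p1 implies p2) and (p2 or p3)) and not p2 = 0 and 1 = 0
((p2 and p2) and (p2 and p2)) implies (((p1 implies p2) and (p2 or p3)) and not p2) = 0 implies 0 = 1
not (((p2 and p2) and (p2 and p2)) implies (((p1 implies p2) and (p2 or p3)) and not p2)) = not 1 = 0
This gives 0 ≠ 1.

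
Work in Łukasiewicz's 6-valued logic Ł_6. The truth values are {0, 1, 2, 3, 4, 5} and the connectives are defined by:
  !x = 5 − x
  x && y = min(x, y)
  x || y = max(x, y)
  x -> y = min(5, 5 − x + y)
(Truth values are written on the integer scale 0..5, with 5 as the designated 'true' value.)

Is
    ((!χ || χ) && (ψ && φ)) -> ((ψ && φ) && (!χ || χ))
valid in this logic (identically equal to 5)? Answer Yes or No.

Yes

At φ = 0, ψ = 5, χ = 3, for instance:
!χ = !3 = 2
!χ || χ = 2 || 3 = 3
ψ && φ = 5 && 0 = 0
(!χ || χ) && (ψ && φ) = 3 && 0 = 0
(ψ && φ) && (!χ || χ) = 0 && 3 = 0
((!χ || χ) && (ψ && φ)) -> ((ψ && φ) && (!χ || χ)) = 0 -> 0 = 5
and checking the remaining 215 assignments likewise gives ≥ 5 in every case.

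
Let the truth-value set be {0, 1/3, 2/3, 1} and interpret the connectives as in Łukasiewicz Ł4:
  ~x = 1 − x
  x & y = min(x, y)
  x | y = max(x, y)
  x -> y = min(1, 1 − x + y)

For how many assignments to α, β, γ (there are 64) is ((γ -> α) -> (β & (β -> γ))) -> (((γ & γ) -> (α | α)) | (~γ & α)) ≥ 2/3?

value 1: 47 assignments (counts)
value 2/3: 7 assignments (counts)
value 1/3: 6 assignments
value 0: 4 assignments
So 54 of the 64 assignments meet the threshold.

54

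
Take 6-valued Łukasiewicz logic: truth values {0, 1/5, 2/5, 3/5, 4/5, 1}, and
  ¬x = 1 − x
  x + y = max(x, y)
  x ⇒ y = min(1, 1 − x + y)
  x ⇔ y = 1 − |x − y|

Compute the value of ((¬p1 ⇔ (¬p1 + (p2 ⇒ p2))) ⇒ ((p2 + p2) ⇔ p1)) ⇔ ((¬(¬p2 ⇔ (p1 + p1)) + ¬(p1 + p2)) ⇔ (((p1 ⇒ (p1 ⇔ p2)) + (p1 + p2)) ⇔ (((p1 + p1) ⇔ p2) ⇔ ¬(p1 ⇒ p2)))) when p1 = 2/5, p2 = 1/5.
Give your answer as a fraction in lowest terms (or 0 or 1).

¬p1 = ¬2/5 = 3/5
¬p1 = ¬2/5 = 3/5
p2 ⇒ p2 = 1/5 ⇒ 1/5 = 1
¬p1 + (p2 ⇒ p2) = 3/5 + 1 = 1
¬p1 ⇔ (¬p1 + (p2 ⇒ p2)) = 3/5 ⇔ 1 = 3/5
p2 + p2 = 1/5 + 1/5 = 1/5
(p2 + p2) ⇔ p1 = 1/5 ⇔ 2/5 = 4/5
(¬p1 ⇔ (¬p1 + (p2 ⇒ p2))) ⇒ ((p2 + p2) ⇔ p1) = 3/5 ⇒ 4/5 = 1
¬p2 = ¬1/5 = 4/5
p1 + p1 = 2/5 + 2/5 = 2/5
¬p2 ⇔ (p1 + p1) = 4/5 ⇔ 2/5 = 3/5
¬(¬p2 ⇔ (p1 + p1)) = ¬3/5 = 2/5
p1 + p2 = 2/5 + 1/5 = 2/5
¬(p1 + p2) = ¬2/5 = 3/5
¬(¬p2 ⇔ (p1 + p1)) + ¬(p1 + p2) = 2/5 + 3/5 = 3/5
p1 ⇔ p2 = 2/5 ⇔ 1/5 = 4/5
p1 ⇒ (p1 ⇔ p2) = 2/5 ⇒ 4/5 = 1
p1 + p2 = 2/5 + 1/5 = 2/5
(p1 ⇒ (p1 ⇔ p2)) + (p1 + p2) = 1 + 2/5 = 1
p1 + p1 = 2/5 + 2/5 = 2/5
(p1 + p1) ⇔ p2 = 2/5 ⇔ 1/5 = 4/5
p1 ⇒ p2 = 2/5 ⇒ 1/5 = 4/5
¬(p1 ⇒ p2) = ¬4/5 = 1/5
((p1 + p1) ⇔ p2) ⇔ ¬(p1 ⇒ p2) = 4/5 ⇔ 1/5 = 2/5
((p1 ⇒ (p1 ⇔ p2)) + (p1 + p2)) ⇔ (((p1 + p1) ⇔ p2) ⇔ ¬(p1 ⇒ p2)) = 1 ⇔ 2/5 = 2/5
(¬(¬p2 ⇔ (p1 + p1)) + ¬(p1 + p2)) ⇔ (((p1 ⇒ (p1 ⇔ p2)) + (p1 + p2)) ⇔ (((p1 + p1) ⇔ p2) ⇔ ¬(p1 ⇒ p2))) = 3/5 ⇔ 2/5 = 4/5
((¬p1 ⇔ (¬p1 + (p2 ⇒ p2))) ⇒ ((p2 + p2) ⇔ p1)) ⇔ ((¬(¬p2 ⇔ (p1 + p1)) + ¬(p1 + p2)) ⇔ (((p1 ⇒ (p1 ⇔ p2)) + (p1 + p2)) ⇔ (((p1 + p1) ⇔ p2) ⇔ ¬(p1 ⇒ p2)))) = 1 ⇔ 4/5 = 4/5

4/5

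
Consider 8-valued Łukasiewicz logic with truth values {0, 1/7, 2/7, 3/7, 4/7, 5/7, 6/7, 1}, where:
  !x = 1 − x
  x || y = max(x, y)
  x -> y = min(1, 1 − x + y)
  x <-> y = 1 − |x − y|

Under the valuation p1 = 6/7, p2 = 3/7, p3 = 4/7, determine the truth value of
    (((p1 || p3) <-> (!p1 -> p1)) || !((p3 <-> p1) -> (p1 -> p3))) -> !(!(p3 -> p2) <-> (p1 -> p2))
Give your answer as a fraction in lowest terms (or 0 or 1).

4/7

p1 || p3 = 6/7 || 4/7 = 6/7
!p1 = !6/7 = 1/7
!p1 -> p1 = 1/7 -> 6/7 = 1
(p1 || p3) <-> (!p1 -> p1) = 6/7 <-> 1 = 6/7
p3 <-> p1 = 4/7 <-> 6/7 = 5/7
p1 -> p3 = 6/7 -> 4/7 = 5/7
(p3 <-> p1) -> (p1 -> p3) = 5/7 -> 5/7 = 1
!((p3 <-> p1) -> (p1 -> p3)) = !1 = 0
((p1 || p3) <-> (!p1 -> p1)) || !((p3 <-> p1) -> (p1 -> p3)) = 6/7 || 0 = 6/7
p3 -> p2 = 4/7 -> 3/7 = 6/7
!(p3 -> p2) = !6/7 = 1/7
p1 -> p2 = 6/7 -> 3/7 = 4/7
!(p3 -> p2) <-> (p1 -> p2) = 1/7 <-> 4/7 = 4/7
!(!(p3 -> p2) <-> (p1 -> p2)) = !4/7 = 3/7
(((p1 || p3) <-> (!p1 -> p1)) || !((p3 <-> p1) -> (p1 -> p3))) -> !(!(p3 -> p2) <-> (p1 -> p2)) = 6/7 -> 3/7 = 4/7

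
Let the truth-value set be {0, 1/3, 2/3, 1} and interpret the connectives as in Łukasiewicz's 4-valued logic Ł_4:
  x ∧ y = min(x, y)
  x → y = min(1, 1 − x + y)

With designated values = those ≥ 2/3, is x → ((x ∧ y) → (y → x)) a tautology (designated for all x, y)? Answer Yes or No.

x = 0, y = 0 ↦ 1
x = 0, y = 1/3 ↦ 1
x = 0, y = 2/3 ↦ 1
x = 0, y = 1 ↦ 1
x = 1/3, y = 0 ↦ 1
x = 1/3, y = 1/3 ↦ 1
x = 1/3, y = 2/3 ↦ 1
x = 1/3, y = 1 ↦ 1
x = 2/3, y = 0 ↦ 1
x = 2/3, y = 1/3 ↦ 1
x = 2/3, y = 2/3 ↦ 1
x = 2/3, y = 1 ↦ 1
x = 1, y = 0 ↦ 1
x = 1, y = 1/3 ↦ 1
x = 1, y = 2/3 ↦ 1
x = 1, y = 1 ↦ 1
Every assignment gives a value ≥ 2/3.

Yes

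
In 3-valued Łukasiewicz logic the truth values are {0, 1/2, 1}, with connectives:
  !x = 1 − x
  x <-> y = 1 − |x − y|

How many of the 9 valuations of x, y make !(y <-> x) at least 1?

x = 0, y = 0 ↦ 0  <
x = 0, y = 1/2 ↦ 1/2  <
x = 0, y = 1 ↦ 1  ≥
x = 1/2, y = 0 ↦ 1/2  <
x = 1/2, y = 1/2 ↦ 0  <
x = 1/2, y = 1 ↦ 1/2  <
x = 1, y = 0 ↦ 1  ≥
x = 1, y = 1/2 ↦ 1/2  <
x = 1, y = 1 ↦ 0  <
So 2 of the 9 assignments meet the threshold.

2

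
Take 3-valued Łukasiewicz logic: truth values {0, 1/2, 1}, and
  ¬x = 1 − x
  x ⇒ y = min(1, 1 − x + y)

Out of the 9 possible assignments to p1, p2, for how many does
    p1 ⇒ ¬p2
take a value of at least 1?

6

p1 = 0, p2 = 0 ↦ 1  ≥
p1 = 0, p2 = 1/2 ↦ 1  ≥
p1 = 0, p2 = 1 ↦ 1  ≥
p1 = 1/2, p2 = 0 ↦ 1  ≥
p1 = 1/2, p2 = 1/2 ↦ 1  ≥
p1 = 1/2, p2 = 1 ↦ 1/2  <
p1 = 1, p2 = 0 ↦ 1  ≥
p1 = 1, p2 = 1/2 ↦ 1/2  <
p1 = 1, p2 = 1 ↦ 0  <
So 6 of the 9 assignments meet the threshold.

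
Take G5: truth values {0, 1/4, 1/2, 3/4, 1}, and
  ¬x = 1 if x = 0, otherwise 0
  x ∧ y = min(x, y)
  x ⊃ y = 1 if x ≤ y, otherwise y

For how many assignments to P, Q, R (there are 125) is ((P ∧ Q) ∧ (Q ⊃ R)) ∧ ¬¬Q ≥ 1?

value 1: 1 assignment (counts)
value 3/4: 7 assignments
value 1/2: 19 assignments
value 1/4: 37 assignments
value 0: 61 assignments
So 1 of the 125 assignments meets the threshold.

1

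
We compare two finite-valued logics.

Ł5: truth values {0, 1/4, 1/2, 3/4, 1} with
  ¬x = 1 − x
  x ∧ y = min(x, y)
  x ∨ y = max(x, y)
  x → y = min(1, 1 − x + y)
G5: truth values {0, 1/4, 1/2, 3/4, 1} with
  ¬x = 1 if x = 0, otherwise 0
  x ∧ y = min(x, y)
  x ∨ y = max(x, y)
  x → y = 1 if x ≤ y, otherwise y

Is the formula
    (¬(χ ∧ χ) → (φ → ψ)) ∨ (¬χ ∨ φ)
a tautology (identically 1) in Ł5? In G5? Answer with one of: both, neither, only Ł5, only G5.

In Ł5: at φ = 1/2, ψ = 0, χ = 1/4 the value is 3/4 — not a tautology.
In G5: every assignment gives 1 — tautology.

only G5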